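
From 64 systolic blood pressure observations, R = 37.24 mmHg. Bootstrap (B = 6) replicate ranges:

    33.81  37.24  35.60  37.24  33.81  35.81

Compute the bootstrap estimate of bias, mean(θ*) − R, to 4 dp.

bias = −1.6550

mean(θ*) = (33.81 + 37.24 + 35.60 + 37.24 + 33.81 + 35.81) / 6 = 35.58500
bias = 35.58500 − 37.24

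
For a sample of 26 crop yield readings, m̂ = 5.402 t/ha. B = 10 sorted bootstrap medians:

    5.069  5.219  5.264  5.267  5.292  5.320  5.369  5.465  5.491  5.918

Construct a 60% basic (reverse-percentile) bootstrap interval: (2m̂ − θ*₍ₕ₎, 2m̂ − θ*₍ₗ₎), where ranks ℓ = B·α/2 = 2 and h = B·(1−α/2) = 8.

(5.339, 5.585)

Percentile endpoints at ranks 2 and 8: θ*₍2₎ = 5.219, θ*₍8₎ = 5.465.
Basic interval reflects these around m̂:
  lower = 2 × 5.402 − 5.465 = 5.339
  upper = 2 × 5.402 − 5.219 = 5.585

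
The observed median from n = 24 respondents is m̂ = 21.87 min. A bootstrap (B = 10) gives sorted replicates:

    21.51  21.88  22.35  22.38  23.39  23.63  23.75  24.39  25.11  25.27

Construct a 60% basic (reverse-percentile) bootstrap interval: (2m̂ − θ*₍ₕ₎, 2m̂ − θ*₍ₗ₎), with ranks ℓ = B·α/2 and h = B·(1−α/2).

(19.35, 21.86)

Percentile endpoints at ranks 2 and 8: θ*₍2₎ = 21.88, θ*₍8₎ = 24.39.
Basic interval reflects these around m̂:
  lower = 2 × 21.87 − 24.39 = 19.35
  upper = 2 × 21.87 − 21.88 = 21.86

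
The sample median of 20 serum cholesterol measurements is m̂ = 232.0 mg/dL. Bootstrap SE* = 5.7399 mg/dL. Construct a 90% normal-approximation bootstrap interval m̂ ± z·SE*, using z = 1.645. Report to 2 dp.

(222.56, 241.44)

Margin = 1.645 × 5.7399 = 9.442
Interval: 232.0 ± 9.442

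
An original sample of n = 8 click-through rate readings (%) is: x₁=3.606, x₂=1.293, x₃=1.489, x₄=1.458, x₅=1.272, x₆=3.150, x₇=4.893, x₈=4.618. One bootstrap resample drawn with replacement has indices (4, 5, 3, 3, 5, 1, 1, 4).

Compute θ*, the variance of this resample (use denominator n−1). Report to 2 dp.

θ* = 1.04

Resample values: 1.458, 1.272, 1.489, 1.489, 1.272, 3.606, 3.606, 1.458.
Mean = 1.9563; sum of squared deviations = 7.3129
s² = 7.3129 / 7 = 1.0447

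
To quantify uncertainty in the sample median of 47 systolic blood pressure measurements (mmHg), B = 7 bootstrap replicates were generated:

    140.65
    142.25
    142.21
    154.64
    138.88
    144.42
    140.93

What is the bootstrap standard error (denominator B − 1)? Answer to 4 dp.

SE* = 5.2314

Bootstrap SE is the standard deviation of the 7 replicate medians.
Mean of replicates: (140.65 + 142.25 + 142.21 + 154.64 + 138.88 + 144.42 + 140.93) / 7 = 1003.98000 / 7 = 143.42571
Sum of squared deviations: (−2.77571)² + (−1.17571)² + (−1.21571)² + (+11.21429)² + (−4.54571)² + (+0.99429)² + (−2.49571)² = 164.20577
Variance = 164.20577 / 6 = 27.36763
SE* = √27.36763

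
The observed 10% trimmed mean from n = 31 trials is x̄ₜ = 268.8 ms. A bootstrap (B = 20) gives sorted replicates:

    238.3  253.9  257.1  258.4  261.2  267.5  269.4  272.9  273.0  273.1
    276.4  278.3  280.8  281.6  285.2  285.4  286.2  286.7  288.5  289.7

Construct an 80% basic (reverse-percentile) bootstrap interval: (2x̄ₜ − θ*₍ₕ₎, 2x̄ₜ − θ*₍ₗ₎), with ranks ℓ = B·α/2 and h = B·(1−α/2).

Percentile endpoints at ranks 2 and 18: θ*₍2₎ = 253.9, θ*₍18₎ = 286.7.
Basic interval reflects these around x̄ₜ:
  lower = 2 × 268.8 − 286.7 = 250.9
  upper = 2 × 268.8 − 253.9 = 283.7

(250.9, 283.7)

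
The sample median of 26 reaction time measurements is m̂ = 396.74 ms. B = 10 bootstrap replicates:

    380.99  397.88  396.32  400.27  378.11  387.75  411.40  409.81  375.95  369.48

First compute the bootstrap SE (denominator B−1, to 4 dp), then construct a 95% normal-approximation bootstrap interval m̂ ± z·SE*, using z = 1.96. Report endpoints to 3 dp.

Mean of replicates = 390.7960; sum of squared deviations = 1897.6572; SE* = √(1897.6572/9) = 14.5207
Margin = 1.96 × 14.5207 = 28.4606
Interval: 396.74 ± 28.4606

(368.279, 425.201)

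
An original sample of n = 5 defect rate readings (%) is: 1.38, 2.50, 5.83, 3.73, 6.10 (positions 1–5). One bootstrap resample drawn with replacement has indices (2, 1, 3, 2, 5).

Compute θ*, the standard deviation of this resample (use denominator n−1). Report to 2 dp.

θ* = 2.15

Resample values: 2.50, 1.38, 5.83, 2.50, 6.10.
Mean = 3.6620; sum of squared deviations = 18.5521
s² = 18.5521 / 4 = 4.6380
s = √4.6380 = 2.15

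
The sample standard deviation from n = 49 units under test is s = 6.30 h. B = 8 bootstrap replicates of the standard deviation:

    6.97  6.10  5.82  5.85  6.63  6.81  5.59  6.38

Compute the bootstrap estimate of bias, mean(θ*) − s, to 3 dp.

mean(θ*) = (6.97 + 6.10 + 5.82 + 5.85 + 6.63 + 6.81 + 5.59 + 6.38) / 8 = 6.2687
bias = 6.2687 − 6.30

bias = −0.031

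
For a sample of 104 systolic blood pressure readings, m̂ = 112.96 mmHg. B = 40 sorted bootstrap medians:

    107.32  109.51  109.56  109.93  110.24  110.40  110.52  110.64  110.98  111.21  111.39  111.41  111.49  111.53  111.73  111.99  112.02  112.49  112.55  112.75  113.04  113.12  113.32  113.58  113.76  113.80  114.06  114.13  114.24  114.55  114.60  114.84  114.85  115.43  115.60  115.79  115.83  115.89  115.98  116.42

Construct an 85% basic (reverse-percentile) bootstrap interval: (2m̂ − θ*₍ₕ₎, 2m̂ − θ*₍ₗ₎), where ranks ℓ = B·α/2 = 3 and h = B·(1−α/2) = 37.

(110.09, 116.36)

Percentile endpoints at ranks 3 and 37: θ*₍3₎ = 109.56, θ*₍37₎ = 115.83.
Basic interval reflects these around m̂:
  lower = 2 × 112.96 − 115.83 = 110.09
  upper = 2 × 112.96 − 109.56 = 116.36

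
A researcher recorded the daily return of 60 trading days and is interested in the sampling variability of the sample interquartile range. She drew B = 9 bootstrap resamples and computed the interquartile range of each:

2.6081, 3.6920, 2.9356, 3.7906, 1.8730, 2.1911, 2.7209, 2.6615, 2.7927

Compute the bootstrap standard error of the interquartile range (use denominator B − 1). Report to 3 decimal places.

Bootstrap SE is the standard deviation of the 9 replicate interquartile ranges.
Mean of replicates: (2.6081 + 3.6920 + 2.9356 + 3.7906 + 1.8730 + 2.1911 + 2.7209 + 2.6615 + 2.7927) / 9 = 25.26550 / 9 = 2.80728
Sum of squared deviations: (−0.19918)² + (+0.88472)² + (+0.12832)² + (+0.98332)² + (−0.93428)² + (−0.61618)² + (−0.08638)² + (−0.14578)² + (−0.01458)² = 3.08727
Variance = 3.08727 / 8 = 0.38591
SE* = √0.38591

SE* = 0.621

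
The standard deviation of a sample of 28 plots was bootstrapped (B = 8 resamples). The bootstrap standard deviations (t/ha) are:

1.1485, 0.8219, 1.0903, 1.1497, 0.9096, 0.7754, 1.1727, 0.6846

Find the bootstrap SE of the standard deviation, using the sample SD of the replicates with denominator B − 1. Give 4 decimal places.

SE* = 0.1944

Bootstrap SE is the standard deviation of the 8 replicate standard deviations.
Mean of replicates: (1.1485 + 0.8219 + 1.0903 + 1.1497 + 0.9096 + 0.7754 + 1.1727 + 0.6846) / 8 = 7.75270 / 8 = 0.96909
Sum of squared deviations: (+0.17941)² + (−0.14719)² + (+0.12121)² + (+0.18061)² + (−0.05949)² + (−0.19369)² + (+0.20361)² + (−0.28449)² = 0.26461
Variance = 0.26461 / 7 = 0.03780
SE* = √0.03780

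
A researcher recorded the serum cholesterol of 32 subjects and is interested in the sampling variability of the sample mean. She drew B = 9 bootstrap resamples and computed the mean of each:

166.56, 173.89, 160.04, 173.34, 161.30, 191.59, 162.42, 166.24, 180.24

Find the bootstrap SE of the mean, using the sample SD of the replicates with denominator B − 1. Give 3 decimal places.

Bootstrap SE is the standard deviation of the 9 replicate means.
Mean of replicates: (166.56 + 173.89 + 160.04 + 173.34 + 161.30 + 191.59 + 162.42 + 166.24 + 180.24) / 9 = 1535.6200 / 9 = 170.6244
Sum of squared deviations: (−4.0644)² + (+3.2656)² + (−10.5844)² + (+2.7156)² + (−9.3244)² + (+20.9656)² + (−8.2044)² + (−4.3844)² + (+9.6156)² = 852.0832
Variance = 852.0832 / 8 = 106.5104
SE* = √106.5104

SE* = 10.320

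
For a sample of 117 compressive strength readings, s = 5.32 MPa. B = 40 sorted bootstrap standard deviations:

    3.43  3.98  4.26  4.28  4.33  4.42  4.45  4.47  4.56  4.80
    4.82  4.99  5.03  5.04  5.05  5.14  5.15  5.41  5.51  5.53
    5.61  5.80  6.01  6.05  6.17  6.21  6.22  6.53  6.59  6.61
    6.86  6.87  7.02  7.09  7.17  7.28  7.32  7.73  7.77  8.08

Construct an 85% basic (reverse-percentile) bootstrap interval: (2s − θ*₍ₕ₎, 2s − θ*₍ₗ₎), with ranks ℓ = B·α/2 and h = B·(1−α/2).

(3.32, 6.38)

Percentile endpoints at ranks 3 and 37: θ*₍3₎ = 4.26, θ*₍37₎ = 7.32.
Basic interval reflects these around s:
  lower = 2 × 5.32 − 7.32 = 3.32
  upper = 2 × 5.32 − 4.26 = 6.38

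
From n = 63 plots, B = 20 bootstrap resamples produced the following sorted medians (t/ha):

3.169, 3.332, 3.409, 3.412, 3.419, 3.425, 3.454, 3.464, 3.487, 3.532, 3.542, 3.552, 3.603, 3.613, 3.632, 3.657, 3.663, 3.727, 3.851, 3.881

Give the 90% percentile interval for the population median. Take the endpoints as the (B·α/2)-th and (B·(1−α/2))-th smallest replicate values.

(3.169, 3.851)

α = 0.10; lower rank = 20 × 0.050 = 1; upper rank = 20 × 0.950 = 19.
The 1st smallest replicate is 3.169; the 19th is 3.851.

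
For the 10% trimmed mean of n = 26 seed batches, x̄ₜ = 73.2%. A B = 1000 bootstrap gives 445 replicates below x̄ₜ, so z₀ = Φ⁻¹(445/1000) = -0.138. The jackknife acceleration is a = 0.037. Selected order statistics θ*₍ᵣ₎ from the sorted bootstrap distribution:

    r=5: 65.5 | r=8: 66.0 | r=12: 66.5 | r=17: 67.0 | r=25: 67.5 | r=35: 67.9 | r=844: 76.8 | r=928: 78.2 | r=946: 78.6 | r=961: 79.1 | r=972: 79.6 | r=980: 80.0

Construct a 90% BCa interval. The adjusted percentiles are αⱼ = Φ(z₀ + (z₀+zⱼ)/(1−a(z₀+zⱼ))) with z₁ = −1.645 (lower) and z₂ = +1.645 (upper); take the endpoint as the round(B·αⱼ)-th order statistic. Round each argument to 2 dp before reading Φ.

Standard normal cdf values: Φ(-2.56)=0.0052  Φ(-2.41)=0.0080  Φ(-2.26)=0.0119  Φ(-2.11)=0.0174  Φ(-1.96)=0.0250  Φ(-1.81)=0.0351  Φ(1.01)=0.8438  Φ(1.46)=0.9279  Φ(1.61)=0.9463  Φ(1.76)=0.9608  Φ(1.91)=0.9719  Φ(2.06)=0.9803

Lower: z₀ + z₁ = -0.138 + (-1.645) = -1.783; 1 − a(z₀+z₁) = 1 − (0.037)(-1.783) = 1.0660; argument = -0.138 + (-1.783)/1.0660 = -1.8107 → -1.81.
α₁ = Φ(-1.81) = 0.0351; rank = round(1000 × 0.0351) = 35; θ*₍35₎ = 67.9.
Upper: z₀ + z₂ = 1.507; 1 − a(z₀+z₂) = 0.9442; argument = 1.4580 → 1.46; α₂ = 0.9279; rank = 928; θ*₍928₎ = 78.2.

(67.9, 78.2)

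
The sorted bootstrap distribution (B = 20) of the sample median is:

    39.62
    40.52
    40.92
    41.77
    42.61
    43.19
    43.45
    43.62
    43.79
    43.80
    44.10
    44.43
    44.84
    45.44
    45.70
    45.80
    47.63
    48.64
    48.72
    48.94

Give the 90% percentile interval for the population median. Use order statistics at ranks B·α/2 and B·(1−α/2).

α = 0.10; lower rank = 20 × 0.050 = 1; upper rank = 20 × 0.950 = 19.
The 1st smallest replicate is 39.62; the 19th is 48.72.

(39.62, 48.72)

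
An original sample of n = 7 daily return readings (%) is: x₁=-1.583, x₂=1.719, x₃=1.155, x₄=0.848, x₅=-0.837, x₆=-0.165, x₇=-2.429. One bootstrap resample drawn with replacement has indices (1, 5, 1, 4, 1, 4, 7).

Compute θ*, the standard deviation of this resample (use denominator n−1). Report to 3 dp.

θ* = 1.281

Resample values: -1.583, -0.837, -1.583, 0.848, -1.583, 0.848, -2.429.
Mean = -0.9027; sum of squared deviations = 9.8522
s² = 9.8522 / 6 = 1.6420
s = √1.6420 = 1.281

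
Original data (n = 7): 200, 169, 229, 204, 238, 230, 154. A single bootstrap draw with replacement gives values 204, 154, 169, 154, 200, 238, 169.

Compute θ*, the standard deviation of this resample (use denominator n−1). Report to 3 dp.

Mean = 184.0000; sum of squared deviations = 5822.0000
s² = 5822.0000 / 6 = 970.3333
s = √970.3333 = 31.150

θ* = 31.150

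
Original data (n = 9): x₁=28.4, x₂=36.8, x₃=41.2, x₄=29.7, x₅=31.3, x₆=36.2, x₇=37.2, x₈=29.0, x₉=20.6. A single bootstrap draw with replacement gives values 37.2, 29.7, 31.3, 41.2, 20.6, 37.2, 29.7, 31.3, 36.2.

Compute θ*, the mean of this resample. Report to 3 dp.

Mean = (37.2 + 29.7 + 31.3 + 41.2 + 20.6 + 37.2 + 29.7 + 31.3 + 36.2) / 9 = 294.40 / 9 = 32.711

θ* = 32.711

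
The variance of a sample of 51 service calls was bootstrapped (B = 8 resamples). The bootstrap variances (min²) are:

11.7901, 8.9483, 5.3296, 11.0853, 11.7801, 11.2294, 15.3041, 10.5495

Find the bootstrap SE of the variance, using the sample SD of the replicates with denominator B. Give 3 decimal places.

SE* = 2.643

Bootstrap SE is the standard deviation of the 8 replicate variances.
Mean of replicates: (11.7901 + 8.9483 + 5.3296 + 11.0853 + 11.7801 + 11.2294 + 15.3041 + 10.5495) / 8 = 86.01640 / 8 = 10.75205
Sum of squared deviations: (+1.03805)² + (−1.80375)² + (−5.42245)² + (+0.33325)² + (+1.02805)² + (+0.47735)² + (+4.55205)² + (−0.20255)² = 55.89202
Variance = 55.89202 / 8 = 6.98650
SE* = √6.98650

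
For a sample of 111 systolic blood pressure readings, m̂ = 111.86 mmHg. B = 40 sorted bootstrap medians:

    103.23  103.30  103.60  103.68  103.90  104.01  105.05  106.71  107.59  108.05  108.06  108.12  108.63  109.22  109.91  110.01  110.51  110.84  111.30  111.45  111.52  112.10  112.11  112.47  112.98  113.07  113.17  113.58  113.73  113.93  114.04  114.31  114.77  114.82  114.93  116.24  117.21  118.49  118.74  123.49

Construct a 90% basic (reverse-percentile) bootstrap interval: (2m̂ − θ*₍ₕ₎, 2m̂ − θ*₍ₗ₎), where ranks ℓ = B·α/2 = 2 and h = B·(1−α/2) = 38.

(105.23, 120.42)

Percentile endpoints at ranks 2 and 38: θ*₍2₎ = 103.30, θ*₍38₎ = 118.49.
Basic interval reflects these around m̂:
  lower = 2 × 111.86 − 118.49 = 105.23
  upper = 2 × 111.86 − 103.30 = 120.42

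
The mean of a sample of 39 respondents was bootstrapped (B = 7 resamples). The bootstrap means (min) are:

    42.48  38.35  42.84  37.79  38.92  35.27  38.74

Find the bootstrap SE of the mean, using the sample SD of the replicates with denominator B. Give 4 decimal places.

SE* = 2.4627

Bootstrap SE is the standard deviation of the 7 replicate means.
Mean of replicates: (42.48 + 38.35 + 42.84 + 37.79 + 38.92 + 35.27 + 38.74) / 7 = 274.39000 / 7 = 39.19857
Sum of squared deviations: (+3.28143)² + (−0.84857)² + (+3.64143)² + (−1.40857)² + (−0.27857)² + (−3.92857)² + (−0.45857)² = 42.45349
Variance = 42.45349 / 7 = 6.06478
SE* = √6.06478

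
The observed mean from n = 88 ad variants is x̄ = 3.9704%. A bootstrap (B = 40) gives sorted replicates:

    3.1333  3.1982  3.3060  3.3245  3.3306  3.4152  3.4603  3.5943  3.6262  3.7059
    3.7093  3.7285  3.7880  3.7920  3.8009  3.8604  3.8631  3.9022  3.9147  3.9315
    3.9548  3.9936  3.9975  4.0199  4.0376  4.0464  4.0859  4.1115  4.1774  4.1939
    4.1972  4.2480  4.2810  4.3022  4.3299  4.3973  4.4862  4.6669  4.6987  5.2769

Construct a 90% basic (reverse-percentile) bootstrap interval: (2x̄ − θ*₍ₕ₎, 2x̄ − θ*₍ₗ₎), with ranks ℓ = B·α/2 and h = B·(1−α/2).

Percentile endpoints at ranks 2 and 38: θ*₍2₎ = 3.1982, θ*₍38₎ = 4.6669.
Basic interval reflects these around x̄:
  lower = 2 × 3.9704 − 4.6669 = 3.2739
  upper = 2 × 3.9704 − 3.1982 = 4.7426

(3.2739, 4.7426)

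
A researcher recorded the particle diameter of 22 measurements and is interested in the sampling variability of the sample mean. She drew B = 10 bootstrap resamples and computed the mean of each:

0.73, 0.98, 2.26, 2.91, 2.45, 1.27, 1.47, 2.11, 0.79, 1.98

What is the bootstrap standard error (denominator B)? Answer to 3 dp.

SE* = 0.715

Bootstrap SE is the standard deviation of the 10 replicate means.
Mean of replicates: (0.73 + 0.98 + 2.26 + 2.91 + 2.45 + 1.27 + 1.47 + 2.11 + 0.79 + 1.98) / 10 = 16.9500 / 10 = 1.6950
Sum of squared deviations: (−0.9650)² + (−0.7150)² + (+0.5650)² + (+1.2150)² + (+0.7550)² + (−0.4250)² + (−0.2250)² + (+0.4150)² + (−0.9050)² + (+0.2850)² = 5.1117
Variance = 5.1117 / 10 = 0.5112
SE* = √0.5112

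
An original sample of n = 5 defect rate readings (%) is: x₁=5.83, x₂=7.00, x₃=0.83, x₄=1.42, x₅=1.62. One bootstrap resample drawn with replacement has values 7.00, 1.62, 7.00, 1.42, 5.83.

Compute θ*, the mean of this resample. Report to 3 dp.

θ* = 4.574

Mean = (7.00 + 1.62 + 7.00 + 1.42 + 5.83) / 5 = 22.870 / 5 = 4.574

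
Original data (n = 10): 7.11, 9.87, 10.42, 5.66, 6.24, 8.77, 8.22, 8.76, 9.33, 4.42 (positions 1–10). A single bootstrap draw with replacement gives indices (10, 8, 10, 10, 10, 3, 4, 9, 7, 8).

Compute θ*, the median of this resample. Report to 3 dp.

θ* = 6.940

Resample values: 4.42, 8.76, 4.42, 4.42, 4.42, 10.42, 5.66, 9.33, 8.22, 8.76.
Sorted: 4.42, 4.42, 4.42, 4.42, 5.66, 8.22, 8.76, 8.76, 9.33, 10.42
Median = average of the two middle values = 6.940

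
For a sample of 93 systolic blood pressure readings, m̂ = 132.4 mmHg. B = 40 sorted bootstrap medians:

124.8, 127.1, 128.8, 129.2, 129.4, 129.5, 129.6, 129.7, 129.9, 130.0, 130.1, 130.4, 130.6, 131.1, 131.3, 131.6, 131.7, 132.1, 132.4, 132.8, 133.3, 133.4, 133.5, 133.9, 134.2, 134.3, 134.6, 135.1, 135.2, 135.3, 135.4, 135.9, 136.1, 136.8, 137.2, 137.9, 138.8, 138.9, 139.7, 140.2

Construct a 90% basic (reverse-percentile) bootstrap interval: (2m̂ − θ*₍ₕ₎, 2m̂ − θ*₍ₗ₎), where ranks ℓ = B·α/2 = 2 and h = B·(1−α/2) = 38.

Percentile endpoints at ranks 2 and 38: θ*₍2₎ = 127.1, θ*₍38₎ = 138.9.
Basic interval reflects these around m̂:
  lower = 2 × 132.4 − 138.9 = 125.9
  upper = 2 × 132.4 − 127.1 = 137.7

(125.9, 137.7)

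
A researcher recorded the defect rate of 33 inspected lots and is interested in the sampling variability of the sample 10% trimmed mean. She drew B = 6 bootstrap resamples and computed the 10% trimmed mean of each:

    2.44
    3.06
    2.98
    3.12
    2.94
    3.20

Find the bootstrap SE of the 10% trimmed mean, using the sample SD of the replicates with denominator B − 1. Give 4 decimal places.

SE* = 0.2699

Bootstrap SE is the standard deviation of the 6 replicate 10% trimmed means.
Mean of replicates: (2.44 + 3.06 + 2.98 + 3.12 + 2.94 + 3.20) / 6 = 17.74000 / 6 = 2.95667
Sum of squared deviations: (−0.51667)² + (+0.10333)² + (+0.02333)² + (+0.16333)² + (−0.01667)² + (+0.24333)² = 0.36433
Variance = 0.36433 / 5 = 0.07287
SE* = √0.07287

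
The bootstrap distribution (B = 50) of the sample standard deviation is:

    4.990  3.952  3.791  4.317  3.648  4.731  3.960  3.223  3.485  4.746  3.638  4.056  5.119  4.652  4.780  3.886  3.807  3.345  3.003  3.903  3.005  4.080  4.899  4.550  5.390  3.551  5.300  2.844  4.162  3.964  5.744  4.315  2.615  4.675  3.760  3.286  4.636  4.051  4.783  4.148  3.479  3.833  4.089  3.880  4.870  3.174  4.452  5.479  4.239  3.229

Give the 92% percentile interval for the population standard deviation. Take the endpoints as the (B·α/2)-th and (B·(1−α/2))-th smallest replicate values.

(2.844, 5.390)

Sorted replicates: 2.615, 2.844, 3.003, 3.005, 3.174, 3.223, 3.229, 3.286, 3.345, 3.479, 3.485, 3.551, 3.638, 3.648, 3.760, 3.791, 3.807, 3.833, 3.880, 3.886, 3.903, 3.952, 3.960, 3.964, 4.051, 4.056, 4.080, 4.089, 4.148, 4.162, 4.239, 4.315, 4.317, 4.452, 4.550, 4.636, 4.652, 4.675, 4.731, 4.746, 4.780, 4.783, 4.870, 4.899, 4.990, 5.119, 5.300, 5.390, 5.479, 5.744
α = 0.08; lower rank = 50 × 0.040 = 2; upper rank = 50 × 0.960 = 48.
The 2nd smallest replicate is 2.844; the 48th is 5.390.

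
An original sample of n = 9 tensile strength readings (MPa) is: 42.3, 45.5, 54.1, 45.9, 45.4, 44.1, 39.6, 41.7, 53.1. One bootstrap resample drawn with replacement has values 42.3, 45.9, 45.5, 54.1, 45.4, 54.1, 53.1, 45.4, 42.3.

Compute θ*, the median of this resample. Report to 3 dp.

Sorted: 42.3, 42.3, 45.4, 45.4, 45.5, 45.9, 53.1, 54.1, 54.1
Median = middle value = 45.500

θ* = 45.500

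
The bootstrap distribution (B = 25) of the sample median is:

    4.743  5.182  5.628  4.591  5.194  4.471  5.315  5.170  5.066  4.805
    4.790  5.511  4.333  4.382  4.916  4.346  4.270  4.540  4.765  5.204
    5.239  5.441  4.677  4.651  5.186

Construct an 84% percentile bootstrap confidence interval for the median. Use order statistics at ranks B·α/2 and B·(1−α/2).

Sorted replicates: 4.270, 4.333, 4.346, 4.382, 4.471, 4.540, 4.591, 4.651, 4.677, 4.743, 4.765, 4.790, 4.805, 4.916, 5.066, 5.170, 5.182, 5.186, 5.194, 5.204, 5.239, 5.315, 5.441, 5.511, 5.628
α = 0.16; lower rank = 25 × 0.080 = 2; upper rank = 25 × 0.920 = 23.
The 2nd smallest replicate is 4.333; the 23rd is 5.441.

(4.333, 5.441)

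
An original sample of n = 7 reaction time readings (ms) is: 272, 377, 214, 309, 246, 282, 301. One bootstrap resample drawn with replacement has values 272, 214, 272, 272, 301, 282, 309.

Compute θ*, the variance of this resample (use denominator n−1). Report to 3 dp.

Mean = 274.5714; sum of squared deviations = 5627.7143
s² = 5627.7143 / 6 = 937.9524

θ* = 937.952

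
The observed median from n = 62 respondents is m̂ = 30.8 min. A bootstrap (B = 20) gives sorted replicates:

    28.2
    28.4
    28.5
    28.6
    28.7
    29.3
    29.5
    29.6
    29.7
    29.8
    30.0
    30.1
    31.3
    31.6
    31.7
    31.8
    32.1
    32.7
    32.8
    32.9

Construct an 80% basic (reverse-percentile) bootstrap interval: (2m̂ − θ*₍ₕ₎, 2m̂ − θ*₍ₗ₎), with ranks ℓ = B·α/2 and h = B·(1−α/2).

Percentile endpoints at ranks 2 and 18: θ*₍2₎ = 28.4, θ*₍18₎ = 32.7.
Basic interval reflects these around m̂:
  lower = 2 × 30.8 − 32.7 = 28.9
  upper = 2 × 30.8 − 28.4 = 33.2

(28.9, 33.2)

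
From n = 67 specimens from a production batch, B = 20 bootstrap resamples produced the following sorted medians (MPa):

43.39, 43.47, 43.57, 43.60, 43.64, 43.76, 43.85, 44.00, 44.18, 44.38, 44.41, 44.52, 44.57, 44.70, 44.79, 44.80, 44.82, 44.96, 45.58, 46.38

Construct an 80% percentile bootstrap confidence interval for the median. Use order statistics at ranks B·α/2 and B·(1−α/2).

α = 0.20; lower rank = 20 × 0.100 = 2; upper rank = 20 × 0.900 = 18.
The 2nd smallest replicate is 43.47; the 18th is 44.96.

(43.47, 44.96)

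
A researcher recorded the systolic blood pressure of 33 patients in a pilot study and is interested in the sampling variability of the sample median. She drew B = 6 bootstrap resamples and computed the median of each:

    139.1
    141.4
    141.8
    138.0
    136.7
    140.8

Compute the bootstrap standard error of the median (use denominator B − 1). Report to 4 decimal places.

Bootstrap SE is the standard deviation of the 6 replicate medians.
Mean of replicates: (139.1 + 141.4 + 141.8 + 138.0 + 136.7 + 140.8) / 6 = 837.80000 / 6 = 139.63333
Sum of squared deviations: (−0.53333)² + (+1.76667)² + (+2.16667)² + (−1.63333)² + (−2.93333)² + (+1.16667)² = 20.73333
Variance = 20.73333 / 5 = 4.14667
SE* = √4.14667

SE* = 2.0363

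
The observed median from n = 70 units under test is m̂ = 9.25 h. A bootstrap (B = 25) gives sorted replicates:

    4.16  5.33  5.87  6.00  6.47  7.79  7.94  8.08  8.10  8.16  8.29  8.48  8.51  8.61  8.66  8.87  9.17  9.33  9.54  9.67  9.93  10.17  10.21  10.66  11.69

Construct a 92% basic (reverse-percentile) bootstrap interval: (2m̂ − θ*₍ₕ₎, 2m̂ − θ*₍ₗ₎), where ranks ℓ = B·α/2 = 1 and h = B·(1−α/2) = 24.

Percentile endpoints at ranks 1 and 24: θ*₍1₎ = 4.16, θ*₍24₎ = 10.66.
Basic interval reflects these around m̂:
  lower = 2 × 9.25 − 10.66 = 7.84
  upper = 2 × 9.25 − 4.16 = 14.34

(7.84, 14.34)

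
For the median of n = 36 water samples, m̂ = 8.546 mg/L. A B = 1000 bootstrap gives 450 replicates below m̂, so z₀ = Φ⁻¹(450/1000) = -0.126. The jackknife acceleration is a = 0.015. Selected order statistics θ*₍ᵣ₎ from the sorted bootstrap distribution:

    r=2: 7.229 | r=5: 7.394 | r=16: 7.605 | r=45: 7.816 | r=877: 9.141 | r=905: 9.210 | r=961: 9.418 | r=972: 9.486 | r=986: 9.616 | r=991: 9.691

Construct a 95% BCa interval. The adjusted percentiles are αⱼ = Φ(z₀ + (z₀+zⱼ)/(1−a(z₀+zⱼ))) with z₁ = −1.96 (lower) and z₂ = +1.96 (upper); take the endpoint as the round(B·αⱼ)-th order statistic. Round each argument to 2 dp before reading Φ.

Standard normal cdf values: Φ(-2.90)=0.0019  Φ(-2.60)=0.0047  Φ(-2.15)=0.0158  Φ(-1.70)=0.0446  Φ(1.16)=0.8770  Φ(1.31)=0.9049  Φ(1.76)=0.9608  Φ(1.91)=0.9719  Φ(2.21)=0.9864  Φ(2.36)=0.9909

(7.605, 9.418)

Lower: z₀ + z₁ = -0.126 + (-1.960) = -2.086; 1 − a(z₀+z₁) = 1 − (0.015)(-2.086) = 1.0313; argument = -0.126 + (-2.086)/1.0313 = -2.1487 → -2.15.
α₁ = Φ(-2.15) = 0.0158; rank = round(1000 × 0.0158) = 16; θ*₍16₎ = 7.605.
Upper: z₀ + z₂ = 1.834; 1 − a(z₀+z₂) = 0.9725; argument = 1.7599 → 1.76; α₂ = 0.9608; rank = 961; θ*₍961₎ = 9.418.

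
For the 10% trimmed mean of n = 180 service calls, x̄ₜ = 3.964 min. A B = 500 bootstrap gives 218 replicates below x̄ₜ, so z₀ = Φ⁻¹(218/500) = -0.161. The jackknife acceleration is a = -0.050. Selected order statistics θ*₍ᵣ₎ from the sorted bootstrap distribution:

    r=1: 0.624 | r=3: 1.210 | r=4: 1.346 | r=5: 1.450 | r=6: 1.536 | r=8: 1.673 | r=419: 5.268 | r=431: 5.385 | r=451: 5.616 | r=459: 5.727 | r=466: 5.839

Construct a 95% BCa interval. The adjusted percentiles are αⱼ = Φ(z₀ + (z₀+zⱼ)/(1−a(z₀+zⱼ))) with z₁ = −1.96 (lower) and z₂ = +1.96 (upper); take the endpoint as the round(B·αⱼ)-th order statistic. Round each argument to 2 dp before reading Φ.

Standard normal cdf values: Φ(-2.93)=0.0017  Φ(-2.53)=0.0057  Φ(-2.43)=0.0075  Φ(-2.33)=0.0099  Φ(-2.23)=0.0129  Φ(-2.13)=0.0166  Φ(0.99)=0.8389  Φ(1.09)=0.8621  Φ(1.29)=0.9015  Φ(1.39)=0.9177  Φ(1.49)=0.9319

(1.210, 5.839)

Lower: z₀ + z₁ = -0.161 + (-1.960) = -2.121; 1 − a(z₀+z₁) = 1 − (-0.050)(-2.121) = 0.8940; argument = -0.161 + (-2.121)/0.8940 = -2.5336 → -2.53.
α₁ = Φ(-2.53) = 0.0057; rank = round(500 × 0.0057) = 3; θ*₍3₎ = 1.210.
Upper: z₀ + z₂ = 1.799; 1 − a(z₀+z₂) = 1.0899; argument = 1.4895 → 1.49; α₂ = 0.9319; rank = 466; θ*₍466₎ = 5.839.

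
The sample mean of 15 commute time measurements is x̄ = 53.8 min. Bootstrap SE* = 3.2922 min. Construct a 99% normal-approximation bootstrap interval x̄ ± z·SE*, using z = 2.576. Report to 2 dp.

Margin = 2.576 × 3.2922 = 8.481
Interval: 53.8 ± 8.481

(45.32, 62.28)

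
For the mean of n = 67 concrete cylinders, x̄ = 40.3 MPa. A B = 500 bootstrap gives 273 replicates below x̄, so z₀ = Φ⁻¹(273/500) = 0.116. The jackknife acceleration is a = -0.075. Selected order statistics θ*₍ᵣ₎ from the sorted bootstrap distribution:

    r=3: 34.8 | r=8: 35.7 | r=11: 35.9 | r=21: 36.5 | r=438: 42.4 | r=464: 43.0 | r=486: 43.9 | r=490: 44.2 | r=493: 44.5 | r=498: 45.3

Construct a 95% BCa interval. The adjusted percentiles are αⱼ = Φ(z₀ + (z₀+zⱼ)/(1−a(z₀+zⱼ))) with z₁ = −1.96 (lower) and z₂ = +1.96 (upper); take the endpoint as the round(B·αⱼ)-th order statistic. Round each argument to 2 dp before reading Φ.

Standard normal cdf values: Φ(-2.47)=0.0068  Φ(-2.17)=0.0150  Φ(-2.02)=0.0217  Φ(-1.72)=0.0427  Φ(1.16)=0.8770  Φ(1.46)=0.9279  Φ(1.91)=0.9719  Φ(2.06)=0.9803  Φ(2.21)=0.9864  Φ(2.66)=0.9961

Lower: z₀ + z₁ = 0.116 + (-1.960) = -1.844; 1 − a(z₀+z₁) = 1 − (-0.075)(-1.844) = 0.8617; argument = 0.116 + (-1.844)/0.8617 = -2.0240 → -2.02.
α₁ = Φ(-2.02) = 0.0217; rank = round(500 × 0.0217) = 11; θ*₍11₎ = 35.9.
Upper: z₀ + z₂ = 2.076; 1 − a(z₀+z₂) = 1.1557; argument = 1.9123 → 1.91; α₂ = 0.9719; rank = 486; θ*₍486₎ = 43.9.

(35.9, 43.9)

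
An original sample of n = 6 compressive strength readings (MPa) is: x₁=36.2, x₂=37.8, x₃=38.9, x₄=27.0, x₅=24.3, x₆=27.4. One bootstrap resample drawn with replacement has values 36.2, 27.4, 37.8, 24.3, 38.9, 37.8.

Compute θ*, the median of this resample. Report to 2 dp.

Sorted: 24.3, 27.4, 36.2, 37.8, 37.8, 38.9
Median = average of the two middle values = 37.00

θ* = 37.00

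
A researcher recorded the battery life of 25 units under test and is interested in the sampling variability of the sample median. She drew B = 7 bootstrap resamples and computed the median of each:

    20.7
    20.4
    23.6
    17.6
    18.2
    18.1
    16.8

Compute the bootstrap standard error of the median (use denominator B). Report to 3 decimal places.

Bootstrap SE is the standard deviation of the 7 replicate medians.
Mean of replicates: (20.7 + 20.4 + 23.6 + 17.6 + 18.2 + 18.1 + 16.8) / 7 = 135.4000 / 7 = 19.3429
Sum of squared deviations: (+1.3571)² + (+1.0571)² + (+4.2571)² + (−1.7429)² + (−1.1429)² + (−1.2429)² + (−2.5429)² = 33.4371
Variance = 33.4371 / 7 = 4.7767
SE* = √4.7767

SE* = 2.186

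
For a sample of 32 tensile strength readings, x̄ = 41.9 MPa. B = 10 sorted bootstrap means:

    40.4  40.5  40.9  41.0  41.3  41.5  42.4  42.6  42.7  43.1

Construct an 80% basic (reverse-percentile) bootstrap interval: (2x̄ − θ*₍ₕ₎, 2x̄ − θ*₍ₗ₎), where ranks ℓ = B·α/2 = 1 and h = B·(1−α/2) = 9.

Percentile endpoints at ranks 1 and 9: θ*₍1₎ = 40.4, θ*₍9₎ = 42.7.
Basic interval reflects these around x̄:
  lower = 2 × 41.9 − 42.7 = 41.1
  upper = 2 × 41.9 − 40.4 = 43.4

(41.1, 43.4)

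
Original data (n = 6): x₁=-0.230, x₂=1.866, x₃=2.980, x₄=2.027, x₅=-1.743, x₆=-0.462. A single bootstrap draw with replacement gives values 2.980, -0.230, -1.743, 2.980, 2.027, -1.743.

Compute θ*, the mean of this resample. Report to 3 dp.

θ* = 0.712

Mean = (2.980 + (-0.230) + (-1.743) + 2.980 + 2.027 + (-1.743)) / 6 = 4.2710 / 6 = 0.712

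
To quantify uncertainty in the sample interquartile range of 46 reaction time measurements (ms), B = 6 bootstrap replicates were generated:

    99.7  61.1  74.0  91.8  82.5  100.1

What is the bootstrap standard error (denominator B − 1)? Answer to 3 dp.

SE* = 15.419

Bootstrap SE is the standard deviation of the 6 replicate interquartile ranges.
Mean of replicates: (99.7 + 61.1 + 74.0 + 91.8 + 82.5 + 100.1) / 6 = 509.2000 / 6 = 84.8667
Sum of squared deviations: (+14.8333)² + (−23.7667)² + (−10.8667)² + (+6.9333)² + (−2.3667)² + (+15.2333)² = 1188.6933
Variance = 1188.6933 / 5 = 237.7387
SE* = √237.7387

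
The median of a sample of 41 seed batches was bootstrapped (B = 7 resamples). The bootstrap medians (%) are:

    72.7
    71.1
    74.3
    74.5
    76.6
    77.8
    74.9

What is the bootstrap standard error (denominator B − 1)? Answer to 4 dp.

SE* = 2.2464

Bootstrap SE is the standard deviation of the 7 replicate medians.
Mean of replicates: (72.7 + 71.1 + 74.3 + 74.5 + 76.6 + 77.8 + 74.9) / 7 = 521.90000 / 7 = 74.55714
Sum of squared deviations: (−1.85714)² + (−3.45714)² + (−0.25714)² + (−0.05714)² + (+2.04286)² + (+3.24286)² + (+0.34286)² = 30.27714
Variance = 30.27714 / 6 = 5.04619
SE* = √5.04619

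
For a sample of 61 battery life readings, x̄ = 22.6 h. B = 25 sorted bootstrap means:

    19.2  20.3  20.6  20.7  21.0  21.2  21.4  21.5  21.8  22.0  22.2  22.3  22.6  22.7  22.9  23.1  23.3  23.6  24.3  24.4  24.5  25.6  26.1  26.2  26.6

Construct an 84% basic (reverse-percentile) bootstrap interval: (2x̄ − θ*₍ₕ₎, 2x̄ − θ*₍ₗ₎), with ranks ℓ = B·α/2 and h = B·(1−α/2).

(19.1, 24.9)

Percentile endpoints at ranks 2 and 23: θ*₍2₎ = 20.3, θ*₍23₎ = 26.1.
Basic interval reflects these around x̄:
  lower = 2 × 22.6 − 26.1 = 19.1
  upper = 2 × 22.6 − 20.3 = 24.9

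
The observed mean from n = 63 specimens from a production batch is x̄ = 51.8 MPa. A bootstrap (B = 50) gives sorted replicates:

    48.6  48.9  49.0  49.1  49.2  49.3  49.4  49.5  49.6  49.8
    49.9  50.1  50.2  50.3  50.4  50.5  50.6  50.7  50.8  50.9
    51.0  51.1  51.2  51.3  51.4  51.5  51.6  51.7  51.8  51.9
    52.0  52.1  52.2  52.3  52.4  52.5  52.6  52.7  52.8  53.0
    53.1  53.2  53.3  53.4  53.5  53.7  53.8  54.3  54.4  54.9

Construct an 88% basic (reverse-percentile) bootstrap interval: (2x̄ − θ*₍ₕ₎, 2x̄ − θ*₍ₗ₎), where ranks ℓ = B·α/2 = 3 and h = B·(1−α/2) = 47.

Percentile endpoints at ranks 3 and 47: θ*₍3₎ = 49.0, θ*₍47₎ = 53.8.
Basic interval reflects these around x̄:
  lower = 2 × 51.8 − 53.8 = 49.8
  upper = 2 × 51.8 − 49.0 = 54.6

(49.8, 54.6)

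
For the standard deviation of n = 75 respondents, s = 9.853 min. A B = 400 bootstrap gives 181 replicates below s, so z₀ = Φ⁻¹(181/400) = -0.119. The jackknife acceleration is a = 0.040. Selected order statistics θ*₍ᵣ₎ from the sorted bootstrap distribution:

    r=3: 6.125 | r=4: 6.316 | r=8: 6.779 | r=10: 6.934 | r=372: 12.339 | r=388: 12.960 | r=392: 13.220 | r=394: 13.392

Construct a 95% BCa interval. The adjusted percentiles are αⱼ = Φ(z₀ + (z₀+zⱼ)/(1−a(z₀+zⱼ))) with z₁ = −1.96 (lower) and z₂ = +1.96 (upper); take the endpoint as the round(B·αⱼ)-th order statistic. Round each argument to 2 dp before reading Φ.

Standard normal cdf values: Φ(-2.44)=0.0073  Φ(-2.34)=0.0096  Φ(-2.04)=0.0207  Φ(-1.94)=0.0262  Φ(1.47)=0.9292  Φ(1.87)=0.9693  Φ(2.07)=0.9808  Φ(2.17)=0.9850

Lower: z₀ + z₁ = -0.119 + (-1.960) = -2.079; 1 − a(z₀+z₁) = 1 − (0.040)(-2.079) = 1.0832; argument = -0.119 + (-2.079)/1.0832 = -2.0384 → -2.04.
α₁ = Φ(-2.04) = 0.0207; rank = round(400 × 0.0207) = 8; θ*₍8₎ = 6.779.
Upper: z₀ + z₂ = 1.841; 1 − a(z₀+z₂) = 0.9264; argument = 1.8683 → 1.87; α₂ = 0.9693; rank = 388; θ*₍388₎ = 12.960.

(6.779, 12.960)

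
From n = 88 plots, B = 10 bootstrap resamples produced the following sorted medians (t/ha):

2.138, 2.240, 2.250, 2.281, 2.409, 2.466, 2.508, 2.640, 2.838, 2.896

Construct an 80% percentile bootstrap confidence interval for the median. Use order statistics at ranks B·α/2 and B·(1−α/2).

α = 0.20; lower rank = 10 × 0.100 = 1; upper rank = 10 × 0.900 = 9.
The 1st smallest replicate is 2.138; the 9th is 2.838.

(2.138, 2.838)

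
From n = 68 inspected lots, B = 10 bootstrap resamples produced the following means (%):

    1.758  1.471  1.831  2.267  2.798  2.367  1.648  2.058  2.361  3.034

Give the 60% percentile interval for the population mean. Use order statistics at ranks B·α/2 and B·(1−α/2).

Sorted replicates: 1.471, 1.648, 1.758, 1.831, 2.058, 2.267, 2.361, 2.367, 2.798, 3.034
α = 0.40; lower rank = 10 × 0.200 = 2; upper rank = 10 × 0.800 = 8.
The 2nd smallest replicate is 1.648; the 8th is 2.367.

(1.648, 2.367)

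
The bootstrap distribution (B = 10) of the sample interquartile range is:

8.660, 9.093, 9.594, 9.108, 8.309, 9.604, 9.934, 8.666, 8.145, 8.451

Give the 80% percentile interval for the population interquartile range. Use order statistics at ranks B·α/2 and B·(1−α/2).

(8.145, 9.604)

Sorted replicates: 8.145, 8.309, 8.451, 8.660, 8.666, 9.093, 9.108, 9.594, 9.604, 9.934
α = 0.20; lower rank = 10 × 0.100 = 1; upper rank = 10 × 0.900 = 9.
The 1st smallest replicate is 8.145; the 9th is 9.604.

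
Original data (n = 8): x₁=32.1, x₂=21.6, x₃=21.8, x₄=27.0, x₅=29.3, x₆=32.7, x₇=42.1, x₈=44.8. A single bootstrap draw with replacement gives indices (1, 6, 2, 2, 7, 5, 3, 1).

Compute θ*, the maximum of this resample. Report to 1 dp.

Resample values: 32.1, 32.7, 21.6, 21.6, 42.1, 29.3, 21.8, 32.1.
Maximum = 42.1

θ* = 42.1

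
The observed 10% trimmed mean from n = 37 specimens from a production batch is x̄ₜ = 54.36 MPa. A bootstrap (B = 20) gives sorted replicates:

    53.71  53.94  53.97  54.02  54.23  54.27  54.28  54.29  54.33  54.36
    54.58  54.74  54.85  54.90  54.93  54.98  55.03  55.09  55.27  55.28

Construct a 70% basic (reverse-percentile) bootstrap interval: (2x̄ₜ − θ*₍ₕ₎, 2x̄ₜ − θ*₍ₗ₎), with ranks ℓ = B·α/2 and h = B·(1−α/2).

Percentile endpoints at ranks 3 and 17: θ*₍3₎ = 53.97, θ*₍17₎ = 55.03.
Basic interval reflects these around x̄ₜ:
  lower = 2 × 54.36 − 55.03 = 53.69
  upper = 2 × 54.36 − 53.97 = 54.75

(53.69, 54.75)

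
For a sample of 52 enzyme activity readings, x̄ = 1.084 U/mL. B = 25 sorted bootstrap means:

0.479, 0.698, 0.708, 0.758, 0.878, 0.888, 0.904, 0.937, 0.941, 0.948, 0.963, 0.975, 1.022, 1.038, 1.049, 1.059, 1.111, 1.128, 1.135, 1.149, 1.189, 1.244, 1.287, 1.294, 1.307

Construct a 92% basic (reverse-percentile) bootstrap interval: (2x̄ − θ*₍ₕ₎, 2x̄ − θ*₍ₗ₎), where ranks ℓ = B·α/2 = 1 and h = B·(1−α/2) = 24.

Percentile endpoints at ranks 1 and 24: θ*₍1₎ = 0.479, θ*₍24₎ = 1.294.
Basic interval reflects these around x̄:
  lower = 2 × 1.084 − 1.294 = 0.874
  upper = 2 × 1.084 − 0.479 = 1.689

(0.874, 1.689)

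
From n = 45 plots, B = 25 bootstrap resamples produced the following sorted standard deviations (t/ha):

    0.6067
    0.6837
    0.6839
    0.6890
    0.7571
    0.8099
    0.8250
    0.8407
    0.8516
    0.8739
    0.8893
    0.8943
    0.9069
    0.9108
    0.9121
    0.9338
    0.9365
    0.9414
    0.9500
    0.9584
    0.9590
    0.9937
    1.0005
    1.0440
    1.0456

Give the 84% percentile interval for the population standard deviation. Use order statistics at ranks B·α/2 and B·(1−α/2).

(0.6837, 1.0005)

α = 0.16; lower rank = 25 × 0.080 = 2; upper rank = 25 × 0.920 = 23.
The 2nd smallest replicate is 0.6837; the 23rd is 1.0005.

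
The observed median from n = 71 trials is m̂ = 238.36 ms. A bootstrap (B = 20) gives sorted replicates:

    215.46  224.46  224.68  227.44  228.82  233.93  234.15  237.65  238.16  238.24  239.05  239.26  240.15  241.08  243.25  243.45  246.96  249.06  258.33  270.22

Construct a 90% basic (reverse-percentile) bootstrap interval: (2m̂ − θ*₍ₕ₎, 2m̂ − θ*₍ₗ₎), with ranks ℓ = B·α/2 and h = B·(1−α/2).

(218.39, 261.26)

Percentile endpoints at ranks 1 and 19: θ*₍1₎ = 215.46, θ*₍19₎ = 258.33.
Basic interval reflects these around m̂:
  lower = 2 × 238.36 − 258.33 = 218.39
  upper = 2 × 238.36 − 215.46 = 261.26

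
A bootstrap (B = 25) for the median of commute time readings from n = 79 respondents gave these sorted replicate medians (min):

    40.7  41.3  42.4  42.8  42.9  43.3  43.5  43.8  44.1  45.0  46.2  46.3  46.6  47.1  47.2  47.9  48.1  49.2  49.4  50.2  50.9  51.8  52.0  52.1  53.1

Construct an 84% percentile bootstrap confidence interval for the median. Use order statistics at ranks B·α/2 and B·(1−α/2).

(41.3, 52.0)

α = 0.16; lower rank = 25 × 0.080 = 2; upper rank = 25 × 0.920 = 23.
The 2nd smallest replicate is 41.3; the 23rd is 52.0.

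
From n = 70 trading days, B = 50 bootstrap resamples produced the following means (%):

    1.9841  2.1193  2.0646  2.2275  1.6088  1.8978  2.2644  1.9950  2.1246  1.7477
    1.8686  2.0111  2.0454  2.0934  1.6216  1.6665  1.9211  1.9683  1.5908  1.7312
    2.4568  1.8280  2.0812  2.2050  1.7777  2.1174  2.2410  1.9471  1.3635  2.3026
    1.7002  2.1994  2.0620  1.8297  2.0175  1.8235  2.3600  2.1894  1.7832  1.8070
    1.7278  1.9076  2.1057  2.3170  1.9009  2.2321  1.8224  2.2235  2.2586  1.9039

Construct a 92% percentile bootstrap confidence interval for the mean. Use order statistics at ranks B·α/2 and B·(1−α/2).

(1.5908, 2.3170)

Sorted replicates: 1.3635, 1.5908, 1.6088, 1.6216, 1.6665, 1.7002, 1.7278, 1.7312, 1.7477, 1.7777, 1.7832, 1.8070, 1.8224, 1.8235, 1.8280, 1.8297, 1.8686, 1.8978, 1.9009, 1.9039, 1.9076, 1.9211, 1.9471, 1.9683, 1.9841, 1.9950, 2.0111, 2.0175, 2.0454, 2.0620, 2.0646, 2.0812, 2.0934, 2.1057, 2.1174, 2.1193, 2.1246, 2.1894, 2.1994, 2.2050, 2.2235, 2.2275, 2.2321, 2.2410, 2.2586, 2.2644, 2.3026, 2.3170, 2.3600, 2.4568
α = 0.08; lower rank = 50 × 0.040 = 2; upper rank = 50 × 0.960 = 48.
The 2nd smallest replicate is 1.5908; the 48th is 2.3170.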